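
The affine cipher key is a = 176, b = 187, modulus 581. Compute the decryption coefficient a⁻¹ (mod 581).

Run Euclid on (581, 176):
581 = 3*176 + 53
176 = 3*53 + 17
53 = 3*17 + 2
17 = 8*2 + 1
2 = 2*1 + 0
Since gcd(176, 581) = 1, back-substitute to write 1 as a combination:
1 = 17 − 8·2
1 = −8·53 + 25·17
1 = 25·176 − 83·53
1 = −83·581 + 274·176
So 176·274 ≡ 1 (mod 581).

274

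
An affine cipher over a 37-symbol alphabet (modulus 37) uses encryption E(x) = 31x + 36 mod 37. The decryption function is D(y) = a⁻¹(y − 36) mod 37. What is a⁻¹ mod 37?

6

gcd(37, 31) by repeated division:
37 = 1×31 + 6
31 = 5×6 + 1
6 = 6×1 + 0
The gcd is 1. Working backward:
1 = 31 − 5·6
1 = −5·37 + 6·31
So 31·6 ≡ 1 (mod 37).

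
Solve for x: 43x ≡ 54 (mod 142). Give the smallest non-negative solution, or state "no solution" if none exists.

First find gcd(43, 142):
142 = 3·43 + 13
43 = 3·13 + 4
13 = 3·4 + 1
4 = 4·1 + 0
gcd = 1, so a unique solution mod 142 exists.
Back-substitute for the Bézout coefficients:
1 = 13 − 3·4
1 = −3·43 + 10·13
1 = 10·142 − 33·43
So 43·(-33) ≡ 1 (mod 142), giving 43⁻¹ ≡ 109.
x ≡ 43⁻¹·54 ≡ 109·54 ≡ 64 (mod 142).

64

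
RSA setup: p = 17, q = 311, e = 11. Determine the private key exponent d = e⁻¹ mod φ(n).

451

φ(n) = (p−1)(q−1) = 16·310 = 4960.
Need d with 11·d ≡ 1 (mod 4960). Apply the extended Euclidean algorithm:
4960 = 450*11 + 10
11 = 1*10 + 1
10 = 10*1 + 0
Back-substitute:
1 = 11 − 10
1 = −4960 + 451·11
So 11·451 ≡ 1 (mod 4960), hence d = 451.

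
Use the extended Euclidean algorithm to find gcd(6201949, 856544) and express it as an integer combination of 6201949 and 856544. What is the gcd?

Euclidean algorithm:
6201949 = 7·856544 + 206141
856544 = 4·206141 + 31980
206141 = 6·31980 + 14261
31980 = 2·14261 + 3458
14261 = 4·3458 + 429
3458 = 8·429 + 26
429 = 16·26 + 13
26 = 2·13 + 0
gcd(6201949, 856544) = 13.
Working backward:
13 = 429 − 16·26
13 = −16·3458 + 129·429
13 = 129·14261 − 532·3458
13 = −532·31980 + 1193·14261
13 = 1193·206141 − 7690·31980
13 = −7690·856544 + 31953·206141
13 = 31953·6201949 − 231361·856544
So 13 = (31953)·6201949 + (-231361)·856544.

13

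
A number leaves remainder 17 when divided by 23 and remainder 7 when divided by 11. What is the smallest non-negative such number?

40

Write x = 17 + 23·k. Then 23·k ≡ 7 − 17 ≡ 1 (mod 11).
Need 23⁻¹ mod 11. Extended Euclid on (11, 1):
11 = 11*1 + 0
23⁻¹ ≡ 1 (mod 11), so k ≡ 1·1 ≡ 1 (mod 11).
x = 17 + 23·1 = 40.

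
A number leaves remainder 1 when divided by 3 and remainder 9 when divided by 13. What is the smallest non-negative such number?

22

Write x = 1 + 3·k. Then 3·k ≡ 9 − 1 ≡ 8 (mod 13).
Need 3⁻¹ mod 13. Extended Euclid on (13, 3):
13 = 4×3 + 1
3 = 3×1 + 0
Back-substitute:
1 = 13 − 4·3
3⁻¹ ≡ 9 (mod 13), so k ≡ 9·8 ≡ 7 (mod 13).
x = 1 + 3·7 = 22.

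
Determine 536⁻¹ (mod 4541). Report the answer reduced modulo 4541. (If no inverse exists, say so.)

Extended Euclidean algorithm:
4541 = 8×536 + 253
536 = 2×253 + 30
253 = 8×30 + 13
30 = 2×13 + 4
13 = 3×4 + 1
4 = 4×1 + 0
Since gcd(536, 4541) = 1, back-substitute to write 1 as a combination:
1 = 13 − 3·4
1 = −3·30 + 7·13
1 = 7·253 − 59·30
1 = −59·536 + 125·253
1 = 125·4541 − 1059·536
So 536·(-1059) ≡ 1 (mod 4541), and -1059 ≡ 3482 (mod 4541).

3482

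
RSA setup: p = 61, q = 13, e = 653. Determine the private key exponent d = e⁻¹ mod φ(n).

677

φ(n) = (p−1)(q−1) = 60·12 = 720.
Need d with 653·d ≡ 1 (mod 720). Apply the extended Euclidean algorithm:
720 = 1*653 + 67
653 = 9*67 + 50
67 = 1*50 + 17
50 = 2*17 + 16
17 = 1*16 + 1
16 = 16*1 + 0
Back-substitute:
1 = 17 − 16
1 = −50 + 3·17
1 = 3·67 − 4·50
1 = −4·653 + 39·67
1 = 39·720 − 43·653
So 653·(-43) ≡ 1 (mod 720), hence d ≡ -43 ≡ 677 (mod 720).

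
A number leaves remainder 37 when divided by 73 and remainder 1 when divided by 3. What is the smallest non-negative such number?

Write x = 37 + 73·k. Then 73·k ≡ 1 − 37 ≡ 0 (mod 3).
Need 73⁻¹ mod 3. Extended Euclid on (3, 1):
3 = 3*1 + 0
73⁻¹ ≡ 1 (mod 3), so k ≡ 1·0 ≡ 0 (mod 3).
x = 37 + 73·0 = 37.

37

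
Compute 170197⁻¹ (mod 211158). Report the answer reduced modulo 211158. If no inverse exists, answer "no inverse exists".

Run Euclid on (211158, 170197):
211158 = 1×170197 + 40961
170197 = 4×40961 + 6353
40961 = 6×6353 + 2843
6353 = 2×2843 + 667
2843 = 4×667 + 175
667 = 3×175 + 142
175 = 1×142 + 33
142 = 4×33 + 10
33 = 3×10 + 3
10 = 3×3 + 1
3 = 3×1 + 0
Since gcd(170197, 211158) = 1, back-substitute to write 1 as a combination:
1 = 10 − 3·3
1 = −3·33 + 10·10
1 = 10·142 − 43·33
1 = −43·175 + 53·142
1 = 53·667 − 202·175
1 = −202·2843 + 861·667
1 = 861·6353 − 1924·2843
1 = −1924·40961 + 12405·6353
1 = 12405·170197 − 51544·40961
1 = −51544·211158 + 63949·170197
So 170197·63949 ≡ 1 (mod 211158).

63949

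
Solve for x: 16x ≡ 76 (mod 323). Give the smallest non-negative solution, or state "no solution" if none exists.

First find gcd(16, 323):
323 = 20·16 + 3
16 = 5·3 + 1
3 = 3·1 + 0
gcd = 1, so a unique solution mod 323 exists.
Back-substitute for the Bézout coefficients:
1 = 16 − 5·3
1 = −5·323 + 101·16
So 16·(101) ≡ 1 (mod 323), giving 16⁻¹ ≡ 101.
x ≡ 16⁻¹·76 ≡ 101·76 ≡ 247 (mod 323).

247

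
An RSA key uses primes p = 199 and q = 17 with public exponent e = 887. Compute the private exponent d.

3143

φ(n) = (p−1)(q−1) = 198·16 = 3168.
Need d with 887·d ≡ 1 (mod 3168). Apply the extended Euclidean algorithm:
3168 = 3·887 + 507
887 = 1·507 + 380
507 = 1·380 + 127
380 = 2·127 + 126
127 = 1·126 + 1
126 = 126·1 + 0
Back-substitute:
1 = 127 − 126
1 = −380 + 3·127
1 = 3·507 − 4·380
1 = −4·887 + 7·507
1 = 7·3168 − 25·887
So 887·(-25) ≡ 1 (mod 3168), hence d ≡ -25 ≡ 3143 (mod 3168).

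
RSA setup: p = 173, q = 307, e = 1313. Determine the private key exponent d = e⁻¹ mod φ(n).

φ(n) = (p−1)(q−1) = 172·306 = 52632.
Need d with 1313·d ≡ 1 (mod 52632). Apply the extended Euclidean algorithm:
52632 = 40*1313 + 112
1313 = 11*112 + 81
112 = 1*81 + 31
81 = 2*31 + 19
31 = 1*19 + 12
19 = 1*12 + 7
12 = 1*7 + 5
7 = 1*5 + 2
5 = 2*2 + 1
2 = 2*1 + 0
Back-substitute:
1 = 5 − 2·2
1 = −2·7 + 3·5
1 = 3·12 − 5·7
1 = −5·19 + 8·12
1 = 8·31 − 13·19
1 = −13·81 + 34·31
1 = 34·112 − 47·81
1 = −47·1313 + 551·112
1 = 551·52632 − 22087·1313
So 1313·(-22087) ≡ 1 (mod 52632), hence d ≡ -22087 ≡ 30545 (mod 52632).

30545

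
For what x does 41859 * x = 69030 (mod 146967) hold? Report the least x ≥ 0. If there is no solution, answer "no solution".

First find gcd(41859, 146967):
146967 = 3×41859 + 21390
41859 = 1×21390 + 20469
21390 = 1×20469 + 921
20469 = 22×921 + 207
921 = 4×207 + 93
207 = 2×93 + 21
93 = 4×21 + 9
21 = 2×9 + 3
9 = 3×3 + 0
gcd = 3 and 3 | 69030, so solutions exist. Divide through by 3: 13953x ≡ 23010 (mod 48989).
Now find 13953⁻¹ mod 48989:
48989 = 3×13953 + 7130
13953 = 1×7130 + 6823
7130 = 1×6823 + 307
6823 = 22×307 + 69
307 = 4×69 + 31
69 = 2×31 + 7
31 = 4×7 + 3
7 = 2×3 + 1
3 = 3×1 + 0
Back-substitute:
1 = 7 − 2·3
1 = −2·31 + 9·7
1 = 9·69 − 20·31
1 = −20·307 + 89·69
1 = 89·6823 − 1978·307
1 = −1978·7130 + 2067·6823
1 = 2067·13953 − 4045·7130
1 = −4045·48989 + 14202·13953
So 13953⁻¹ ≡ 14202 (mod 48989).
Then x ≡ 14202·23010 ≡ 31390 (mod 48989); the smallest non-negative solution is x = 31390.

31390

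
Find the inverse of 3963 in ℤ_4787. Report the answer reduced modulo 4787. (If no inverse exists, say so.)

4665

Apply the Euclidean algorithm to 4787 and 3963:
4787 = 1·3963 + 824
3963 = 4·824 + 667
824 = 1·667 + 157
667 = 4·157 + 39
157 = 4·39 + 1
39 = 39·1 + 0
The gcd is 1. Working backward:
1 = 157 − 4·39
1 = −4·667 + 17·157
1 = 17·824 − 21·667
1 = −21·3963 + 101·824
1 = 101·4787 − 122·3963
Hence 3963⁻¹ ≡ -122 ≡ 4665 (mod 4787).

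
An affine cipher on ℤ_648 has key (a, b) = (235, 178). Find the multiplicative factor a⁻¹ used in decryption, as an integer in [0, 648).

91

gcd(648, 235) by repeated division:
648 = 2*235 + 178
235 = 1*178 + 57
178 = 3*57 + 7
57 = 8*7 + 1
7 = 7*1 + 0
Since gcd(235, 648) = 1, back-substitute to write 1 as a combination:
1 = 57 − 8·7
1 = −8·178 + 25·57
1 = 25·235 − 33·178
1 = −33·648 + 91·235
So 235·91 ≡ 1 (mod 648).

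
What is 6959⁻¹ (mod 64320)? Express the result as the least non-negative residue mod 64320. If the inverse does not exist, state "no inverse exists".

56399

Apply the Euclidean algorithm to 64320 and 6959:
64320 = 9×6959 + 1689
6959 = 4×1689 + 203
1689 = 8×203 + 65
203 = 3×65 + 8
65 = 8×8 + 1
8 = 8×1 + 0
Since gcd(6959, 64320) = 1, back-substitute to write 1 as a combination:
1 = 65 − 8·8
1 = −8·203 + 25·65
1 = 25·1689 − 208·203
1 = −208·6959 + 857·1689
1 = 857·64320 − 7921·6959
So 6959·(-7921) ≡ 1 (mod 64320), and -7921 ≡ 56399 (mod 64320).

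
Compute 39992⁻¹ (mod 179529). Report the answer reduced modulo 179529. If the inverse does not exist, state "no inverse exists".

Extended Euclidean algorithm:
179529 = 4·39992 + 19561
39992 = 2·19561 + 870
19561 = 22·870 + 421
870 = 2·421 + 28
421 = 15·28 + 1
28 = 28·1 + 0
gcd = 1, so the inverse exists. Back-substitute:
1 = 421 − 15·28
1 = −15·870 + 31·421
1 = 31·19561 − 697·870
1 = −697·39992 + 1425·19561
1 = 1425·179529 − 6397·39992
Hence 39992⁻¹ ≡ -6397 ≡ 173132 (mod 179529).

173132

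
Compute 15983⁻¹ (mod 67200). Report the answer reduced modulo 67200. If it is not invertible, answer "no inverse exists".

2447

Extended Euclidean algorithm:
67200 = 4·15983 + 3268
15983 = 4·3268 + 2911
3268 = 1·2911 + 357
2911 = 8·357 + 55
357 = 6·55 + 27
55 = 2·27 + 1
27 = 27·1 + 0
The gcd is 1. Working backward:
1 = 55 − 2·27
1 = −2·357 + 13·55
1 = 13·2911 − 106·357
1 = −106·3268 + 119·2911
1 = 119·15983 − 582·3268
1 = −582·67200 + 2447·15983
So 15983·2447 ≡ 1 (mod 67200).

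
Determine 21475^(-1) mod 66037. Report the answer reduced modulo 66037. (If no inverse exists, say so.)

46824

Run Euclid on (66037, 21475):
66037 = 3·21475 + 1612
21475 = 13·1612 + 519
1612 = 3·519 + 55
519 = 9·55 + 24
55 = 2·24 + 7
24 = 3·7 + 3
7 = 2·3 + 1
3 = 3·1 + 0
The gcd is 1. Working backward:
1 = 7 − 2·3
1 = −2·24 + 7·7
1 = 7·55 − 16·24
1 = −16·519 + 151·55
1 = 151·1612 − 469·519
1 = −469·21475 + 6248·1612
1 = 6248·66037 − 19213·21475
Thus 21475·(-19213) ≡ 1 (mod 66037); reducing, -19213 mod 66037 = 46824.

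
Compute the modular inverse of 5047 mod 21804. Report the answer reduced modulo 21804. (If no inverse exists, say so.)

Apply the Euclidean algorithm to 21804 and 5047:
21804 = 4*5047 + 1616
5047 = 3*1616 + 199
1616 = 8*199 + 24
199 = 8*24 + 7
24 = 3*7 + 3
7 = 2*3 + 1
3 = 3*1 + 0
Since gcd(5047, 21804) = 1, back-substitute to write 1 as a combination:
1 = 7 − 2·3
1 = −2·24 + 7·7
1 = 7·199 − 58·24
1 = −58·1616 + 471·199
1 = 471·5047 − 1471·1616
1 = −1471·21804 + 6355·5047
So 5047·6355 ≡ 1 (mod 21804).

6355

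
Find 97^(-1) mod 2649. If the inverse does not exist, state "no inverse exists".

Run Euclid on (2649, 97):
2649 = 27·97 + 30
97 = 3·30 + 7
30 = 4·7 + 2
7 = 3·2 + 1
2 = 2·1 + 0
gcd = 1, so the inverse exists. Back-substitute:
1 = 7 − 3·2
1 = −3·30 + 13·7
1 = 13·97 − 42·30
1 = −42·2649 + 1147·97
So 97·1147 ≡ 1 (mod 2649).

1147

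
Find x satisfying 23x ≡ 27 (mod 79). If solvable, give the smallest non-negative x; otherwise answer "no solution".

63

First find gcd(23, 79):
79 = 3·23 + 10
23 = 2·10 + 3
10 = 3·3 + 1
3 = 3·1 + 0
gcd = 1, so a unique solution mod 79 exists.
Back-substitute for the Bézout coefficients:
1 = 10 − 3·3
1 = −3·23 + 7·10
1 = 7·79 − 24·23
So 23·(-24) ≡ 1 (mod 79), giving 23⁻¹ ≡ 55.
x ≡ 23⁻¹·27 ≡ 55·27 ≡ 63 (mod 79).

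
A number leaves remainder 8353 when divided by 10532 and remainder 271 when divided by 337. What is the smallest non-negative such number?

92609

Write x = 8353 + 10532·k. Then 10532·k ≡ 271 − 8353 ≡ 6 (mod 337).
Need 10532⁻¹ mod 337. Extended Euclid on (337, 85):
337 = 3*85 + 82
85 = 1*82 + 3
82 = 27*3 + 1
3 = 3*1 + 0
Back-substitute:
1 = 82 − 27·3
1 = −27·85 + 28·82
1 = 28·337 − 111·85
10532⁻¹ ≡ 226 (mod 337), so k ≡ 226·6 ≡ 8 (mod 337).
x = 8353 + 10532·8 = 92609.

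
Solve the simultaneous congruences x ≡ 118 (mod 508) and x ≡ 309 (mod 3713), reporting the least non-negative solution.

1281294

Write x = 118 + 508·k. Then 508·k ≡ 309 − 118 ≡ 191 (mod 3713).
Need 508⁻¹ mod 3713. Extended Euclid on (3713, 508):
3713 = 7*508 + 157
508 = 3*157 + 37
157 = 4*37 + 9
37 = 4*9 + 1
9 = 9*1 + 0
Back-substitute:
1 = 37 − 4·9
1 = −4·157 + 17·37
1 = 17·508 − 55·157
1 = −55·3713 + 402·508
508⁻¹ ≡ 402 (mod 3713), so k ≡ 402·191 ≡ 2522 (mod 3713).
x = 118 + 508·2522 = 1281294.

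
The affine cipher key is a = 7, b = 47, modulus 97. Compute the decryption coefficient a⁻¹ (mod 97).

Apply the Euclidean algorithm to 97 and 7:
97 = 13·7 + 6
7 = 1·6 + 1
6 = 6·1 + 0
The gcd is 1. Working backward:
1 = 7 − 6
1 = −97 + 14·7
So 7·14 ≡ 1 (mod 97).

14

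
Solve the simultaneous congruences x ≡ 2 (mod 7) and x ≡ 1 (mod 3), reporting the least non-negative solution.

Write x = 2 + 7·k. Then 7·k ≡ 1 − 2 ≡ 2 (mod 3).
Need 7⁻¹ mod 3. Extended Euclid on (3, 1):
3 = 3*1 + 0
7⁻¹ ≡ 1 (mod 3), so k ≡ 1·2 ≡ 2 (mod 3).
x = 2 + 7·2 = 16.

16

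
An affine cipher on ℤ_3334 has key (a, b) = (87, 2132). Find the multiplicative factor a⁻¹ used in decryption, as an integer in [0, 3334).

Extended Euclidean algorithm:
3334 = 38×87 + 28
87 = 3×28 + 3
28 = 9×3 + 1
3 = 3×1 + 0
The gcd is 1. Working backward:
1 = 28 − 9·3
1 = −9·87 + 28·28
1 = 28·3334 − 1073·87
Hence 87⁻¹ ≡ -1073 ≡ 2261 (mod 3334).

2261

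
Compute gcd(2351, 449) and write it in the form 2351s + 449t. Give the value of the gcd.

1

Repeated division:
2351 = 5×449 + 106
449 = 4×106 + 25
106 = 4×25 + 6
25 = 4×6 + 1
6 = 6×1 + 0
gcd(2351, 449) = 1.
Express as a combination:
1 = 25 − 4·6
1 = −4·106 + 17·25
1 = 17·449 − 72·106
1 = −72·2351 + 377·449
So 1 = (-72)·2351 + (377)·449.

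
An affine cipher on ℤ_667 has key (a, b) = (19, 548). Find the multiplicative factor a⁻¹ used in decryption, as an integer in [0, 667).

Run Euclid on (667, 19):
667 = 35·19 + 2
19 = 9·2 + 1
2 = 2·1 + 0
Since gcd(19, 667) = 1, back-substitute to write 1 as a combination:
1 = 19 − 9·2
1 = −9·667 + 316·19
So 19·316 ≡ 1 (mod 667).

316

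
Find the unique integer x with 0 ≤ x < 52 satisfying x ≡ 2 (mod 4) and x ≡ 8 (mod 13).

34

Write x = 2 + 4·k. Then 4·k ≡ 8 − 2 ≡ 6 (mod 13).
Need 4⁻¹ mod 13. Extended Euclid on (13, 4):
13 = 3*4 + 1
4 = 4*1 + 0
Back-substitute:
1 = 13 − 3·4
4⁻¹ ≡ 10 (mod 13), so k ≡ 10·6 ≡ 8 (mod 13).
x = 2 + 4·8 = 34.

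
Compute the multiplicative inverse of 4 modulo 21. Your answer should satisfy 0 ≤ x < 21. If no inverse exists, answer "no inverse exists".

Extended Euclidean algorithm:
21 = 5*4 + 1
4 = 4*1 + 0
The gcd is 1. Working backward:
1 = 21 − 5·4
Hence 4⁻¹ ≡ -5 ≡ 16 (mod 21).

16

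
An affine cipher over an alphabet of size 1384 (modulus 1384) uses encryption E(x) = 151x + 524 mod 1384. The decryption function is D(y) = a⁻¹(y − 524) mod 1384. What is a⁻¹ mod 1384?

55

gcd(1384, 151) by repeated division:
1384 = 9·151 + 25
151 = 6·25 + 1
25 = 25·1 + 0
gcd = 1, so the inverse exists. Back-substitute:
1 = 151 − 6·25
1 = −6·1384 + 55·151
So 151·55 ≡ 1 (mod 1384).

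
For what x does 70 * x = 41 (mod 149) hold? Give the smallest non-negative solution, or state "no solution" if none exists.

24

First find gcd(70, 149):
149 = 2·70 + 9
70 = 7·9 + 7
9 = 1·7 + 2
7 = 3·2 + 1
2 = 2·1 + 0
gcd = 1, so a unique solution mod 149 exists.
Back-substitute for the Bézout coefficients:
1 = 7 − 3·2
1 = −3·9 + 4·7
1 = 4·70 − 31·9
1 = −31·149 + 66·70
So 70·(66) ≡ 1 (mod 149), giving 70⁻¹ ≡ 66.
x ≡ 70⁻¹·41 ≡ 66·41 ≡ 24 (mod 149).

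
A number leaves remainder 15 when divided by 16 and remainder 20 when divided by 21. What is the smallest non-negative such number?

Write x = 15 + 16·k. Then 16·k ≡ 20 − 15 ≡ 5 (mod 21).
Need 16⁻¹ mod 21. Extended Euclid on (21, 16):
21 = 1·16 + 5
16 = 3·5 + 1
5 = 5·1 + 0
Back-substitute:
1 = 16 − 3·5
1 = −3·21 + 4·16
16⁻¹ ≡ 4 (mod 21), so k ≡ 4·5 ≡ 20 (mod 21).
x = 15 + 16·20 = 335.

335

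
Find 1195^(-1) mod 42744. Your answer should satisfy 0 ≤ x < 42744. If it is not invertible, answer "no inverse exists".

28651

gcd(42744, 1195) by repeated division:
42744 = 35×1195 + 919
1195 = 1×919 + 276
919 = 3×276 + 91
276 = 3×91 + 3
91 = 30×3 + 1
3 = 3×1 + 0
The gcd is 1. Working backward:
1 = 91 − 30·3
1 = −30·276 + 91·91
1 = 91·919 − 303·276
1 = −303·1195 + 394·919
1 = 394·42744 − 14093·1195
Thus 1195·(-14093) ≡ 1 (mod 42744); reducing, -14093 mod 42744 = 28651.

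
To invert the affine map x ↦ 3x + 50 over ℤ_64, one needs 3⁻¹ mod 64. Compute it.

43

Run Euclid on (64, 3):
64 = 21×3 + 1
3 = 3×1 + 0
The gcd is 1. Working backward:
1 = 64 − 21·3
So 3·(-21) ≡ 1 (mod 64), and -21 ≡ 43 (mod 64).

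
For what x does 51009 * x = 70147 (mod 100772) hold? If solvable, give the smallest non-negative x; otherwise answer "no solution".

First find gcd(51009, 100772):
100772 = 1×51009 + 49763
51009 = 1×49763 + 1246
49763 = 39×1246 + 1169
1246 = 1×1169 + 77
1169 = 15×77 + 14
77 = 5×14 + 7
14 = 2×7 + 0
gcd = 7 and 7 | 70147, so solutions exist. Divide through by 7: 7287x ≡ 10021 (mod 14396).
Now find 7287⁻¹ mod 14396:
14396 = 1×7287 + 7109
7287 = 1×7109 + 178
7109 = 39×178 + 167
178 = 1×167 + 11
167 = 15×11 + 2
11 = 5×2 + 1
2 = 2×1 + 0
Back-substitute:
1 = 11 − 5·2
1 = −5·167 + 76·11
1 = 76·178 − 81·167
1 = −81·7109 + 3235·178
1 = 3235·7287 − 3316·7109
1 = −3316·14396 + 6551·7287
So 7287⁻¹ ≡ 6551 (mod 14396).
Then x ≡ 6551·10021 ≡ 1811 (mod 14396); the smallest non-negative solution is x = 1811.

1811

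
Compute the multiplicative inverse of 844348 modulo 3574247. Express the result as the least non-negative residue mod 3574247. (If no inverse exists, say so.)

2687780

Extended Euclidean algorithm:
3574247 = 4·844348 + 196855
844348 = 4·196855 + 56928
196855 = 3·56928 + 26071
56928 = 2·26071 + 4786
26071 = 5·4786 + 2141
4786 = 2·2141 + 504
2141 = 4·504 + 125
504 = 4·125 + 4
125 = 31·4 + 1
4 = 4·1 + 0
Since gcd(844348, 3574247) = 1, back-substitute to write 1 as a combination:
1 = 125 − 31·4
1 = −31·504 + 125·125
1 = 125·2141 − 531·504
1 = −531·4786 + 1187·2141
1 = 1187·26071 − 6466·4786
1 = −6466·56928 + 14119·26071
1 = 14119·196855 − 48823·56928
1 = −48823·844348 + 209411·196855
1 = 209411·3574247 − 886467·844348
Hence 844348⁻¹ ≡ -886467 ≡ 2687780 (mod 3574247).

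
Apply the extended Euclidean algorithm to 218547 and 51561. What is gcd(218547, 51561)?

9

Apply Euclid's algorithm to 218547 and 51561:
218547 = 4*51561 + 12303
51561 = 4*12303 + 2349
12303 = 5*2349 + 558
2349 = 4*558 + 117
558 = 4*117 + 90
117 = 1*90 + 27
90 = 3*27 + 9
27 = 3*9 + 0
gcd(218547, 51561) = 9.
Express as a combination:
9 = 90 − 3·27
9 = −3·117 + 4·90
9 = 4·558 − 19·117
9 = −19·2349 + 80·558
9 = 80·12303 − 419·2349
9 = −419·51561 + 1756·12303
9 = 1756·218547 − 7443·51561
So 9 = (1756)·218547 + (-7443)·51561.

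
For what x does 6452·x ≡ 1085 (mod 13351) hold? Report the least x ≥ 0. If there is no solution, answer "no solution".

First find gcd(6452, 13351):
13351 = 2·6452 + 447
6452 = 14·447 + 194
447 = 2·194 + 59
194 = 3·59 + 17
59 = 3·17 + 8
17 = 2·8 + 1
8 = 8·1 + 0
gcd = 1, so a unique solution mod 13351 exists.
Back-substitute for the Bézout coefficients:
1 = 17 − 2·8
1 = −2·59 + 7·17
1 = 7·194 − 23·59
1 = −23·447 + 53·194
1 = 53·6452 − 765·447
1 = −765·13351 + 1583·6452
So 6452·(1583) ≡ 1 (mod 13351), giving 6452⁻¹ ≡ 1583.
x ≡ 6452⁻¹·1085 ≡ 1583·1085 ≡ 8627 (mod 13351).

8627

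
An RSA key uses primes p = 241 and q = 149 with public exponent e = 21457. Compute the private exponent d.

φ(n) = (p−1)(q−1) = 240·148 = 35520.
Need d with 21457·d ≡ 1 (mod 35520). Apply the extended Euclidean algorithm:
35520 = 1×21457 + 14063
21457 = 1×14063 + 7394
14063 = 1×7394 + 6669
7394 = 1×6669 + 725
6669 = 9×725 + 144
725 = 5×144 + 5
144 = 28×5 + 4
5 = 1×4 + 1
4 = 4×1 + 0
Back-substitute:
1 = 5 − 4
1 = −144 + 29·5
1 = 29·725 − 146·144
1 = −146·6669 + 1343·725
1 = 1343·7394 − 1489·6669
1 = −1489·14063 + 2832·7394
1 = 2832·21457 − 4321·14063
1 = −4321·35520 + 7153·21457
So 21457·7153 ≡ 1 (mod 35520), hence d = 7153.

7153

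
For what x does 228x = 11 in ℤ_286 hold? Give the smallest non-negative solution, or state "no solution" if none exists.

gcd(228, 286):
286 = 1*228 + 58
228 = 3*58 + 54
58 = 1*54 + 4
54 = 13*4 + 2
4 = 2*2 + 0
gcd = 2, but 2 ∤ 11, so the congruence has no solution.

no solution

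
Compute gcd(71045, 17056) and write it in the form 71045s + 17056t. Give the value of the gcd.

Repeated division:
71045 = 4*17056 + 2821
17056 = 6*2821 + 130
2821 = 21*130 + 91
130 = 1*91 + 39
91 = 2*39 + 13
39 = 3*13 + 0
gcd(71045, 17056) = 13.
Express as a combination:
13 = 91 − 2·39
13 = −2·130 + 3·91
13 = 3·2821 − 65·130
13 = −65·17056 + 393·2821
13 = 393·71045 − 1637·17056
So 13 = (393)·71045 + (-1637)·17056.

13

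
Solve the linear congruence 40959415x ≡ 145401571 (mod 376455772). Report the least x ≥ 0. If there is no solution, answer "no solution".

First find gcd(40959415, 376455772):
376455772 = 9*40959415 + 7821037
40959415 = 5*7821037 + 1854230
7821037 = 4*1854230 + 404117
1854230 = 4*404117 + 237762
404117 = 1*237762 + 166355
237762 = 1*166355 + 71407
166355 = 2*71407 + 23541
71407 = 3*23541 + 784
23541 = 30*784 + 21
784 = 37*21 + 7
21 = 3*7 + 0
gcd = 7 and 7 | 145401571, so solutions exist. Divide through by 7: 5851345x ≡ 20771653 (mod 53779396).
Now find 5851345⁻¹ mod 53779396:
53779396 = 9*5851345 + 1117291
5851345 = 5*1117291 + 264890
1117291 = 4*264890 + 57731
264890 = 4*57731 + 33966
57731 = 1*33966 + 23765
33966 = 1*23765 + 10201
23765 = 2*10201 + 3363
10201 = 3*3363 + 112
3363 = 30*112 + 3
112 = 37*3 + 1
3 = 3*1 + 0
Back-substitute:
1 = 112 − 37·3
1 = −37·3363 + 1111·112
1 = 1111·10201 − 3370·3363
1 = −3370·23765 + 7851·10201
1 = 7851·33966 − 11221·23765
1 = −11221·57731 + 19072·33966
1 = 19072·264890 − 87509·57731
1 = −87509·1117291 + 369108·264890
1 = 369108·5851345 − 1933049·1117291
1 = −1933049·53779396 + 17766549·5851345
So 5851345⁻¹ ≡ 17766549 (mod 53779396).
Then x ≡ 17766549·20771653 ≡ 29514769 (mod 53779396); the smallest non-negative solution is x = 29514769.

29514769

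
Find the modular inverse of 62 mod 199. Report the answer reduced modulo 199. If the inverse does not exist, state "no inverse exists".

61

gcd(199, 62) by repeated division:
199 = 3×62 + 13
62 = 4×13 + 10
13 = 1×10 + 3
10 = 3×3 + 1
3 = 3×1 + 0
The gcd is 1. Working backward:
1 = 10 − 3·3
1 = −3·13 + 4·10
1 = 4·62 − 19·13
1 = −19·199 + 61·62
So 62·61 ≡ 1 (mod 199).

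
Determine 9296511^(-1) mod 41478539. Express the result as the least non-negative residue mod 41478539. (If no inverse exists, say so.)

Run Euclid on (41478539, 9296511):
41478539 = 4·9296511 + 4292495
9296511 = 2·4292495 + 711521
4292495 = 6·711521 + 23369
711521 = 30·23369 + 10451
23369 = 2·10451 + 2467
10451 = 4·2467 + 583
2467 = 4·583 + 135
583 = 4·135 + 43
135 = 3·43 + 6
43 = 7·6 + 1
6 = 6·1 + 0
Since gcd(9296511, 41478539) = 1, back-substitute to write 1 as a combination:
1 = 43 − 7·6
1 = −7·135 + 22·43
1 = 22·583 − 95·135
1 = −95·2467 + 402·583
1 = 402·10451 − 1703·2467
1 = −1703·23369 + 3808·10451
1 = 3808·711521 − 115943·23369
1 = −115943·4292495 + 699466·711521
1 = 699466·9296511 − 1514875·4292495
1 = −1514875·41478539 + 6758966·9296511
So 9296511·6758966 ≡ 1 (mod 41478539).

6758966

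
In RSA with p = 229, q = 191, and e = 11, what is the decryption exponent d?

φ(n) = (p−1)(q−1) = 228·190 = 43320.
Need d with 11·d ≡ 1 (mod 43320). Apply the extended Euclidean algorithm:
43320 = 3938×11 + 2
11 = 5×2 + 1
2 = 2×1 + 0
Back-substitute:
1 = 11 − 5·2
1 = −5·43320 + 19691·11
So 11·19691 ≡ 1 (mod 43320), hence d = 19691.

19691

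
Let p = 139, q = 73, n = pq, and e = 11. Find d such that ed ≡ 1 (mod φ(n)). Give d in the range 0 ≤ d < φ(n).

6323

φ(n) = (p−1)(q−1) = 138·72 = 9936.
Need d with 11·d ≡ 1 (mod 9936). Apply the extended Euclidean algorithm:
9936 = 903×11 + 3
11 = 3×3 + 2
3 = 1×2 + 1
2 = 2×1 + 0
Back-substitute:
1 = 3 − 2
1 = −11 + 4·3
1 = 4·9936 − 3613·11
So 11·(-3613) ≡ 1 (mod 9936), hence d ≡ -3613 ≡ 6323 (mod 9936).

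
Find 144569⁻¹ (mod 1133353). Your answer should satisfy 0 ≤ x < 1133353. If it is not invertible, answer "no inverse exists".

Apply the Euclidean algorithm to 1133353 and 144569:
1133353 = 7*144569 + 121370
144569 = 1*121370 + 23199
121370 = 5*23199 + 5375
23199 = 4*5375 + 1699
5375 = 3*1699 + 278
1699 = 6*278 + 31
278 = 8*31 + 30
31 = 1*30 + 1
30 = 30*1 + 0
Since gcd(144569, 1133353) = 1, back-substitute to write 1 as a combination:
1 = 31 − 30
1 = −278 + 9·31
1 = 9·1699 − 55·278
1 = −55·5375 + 174·1699
1 = 174·23199 − 751·5375
1 = −751·121370 + 3929·23199
1 = 3929·144569 − 4680·121370
1 = −4680·1133353 + 36689·144569
So 144569·36689 ≡ 1 (mod 1133353).

36689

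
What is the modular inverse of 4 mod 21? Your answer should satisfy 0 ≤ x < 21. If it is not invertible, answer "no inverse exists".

Apply the Euclidean algorithm to 21 and 4:
21 = 5·4 + 1
4 = 4·1 + 0
The gcd is 1. Working backward:
1 = 21 − 5·4
So 4·(-5) ≡ 1 (mod 21), and -5 ≡ 16 (mod 21).

16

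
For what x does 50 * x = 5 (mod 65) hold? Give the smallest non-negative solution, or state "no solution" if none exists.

4

First find gcd(50, 65):
65 = 1·50 + 15
50 = 3·15 + 5
15 = 3·5 + 0
gcd = 5 and 5 | 5, so solutions exist. Divide through by 5: 10x ≡ 1 (mod 13).
Now find 10⁻¹ mod 13:
13 = 1·10 + 3
10 = 3·3 + 1
3 = 3·1 + 0
Back-substitute:
1 = 10 − 3·3
1 = −3·13 + 4·10
So 10⁻¹ ≡ 4 (mod 13).
Then x ≡ 4·1 ≡ 4 (mod 13); the smallest non-negative solution is x = 4.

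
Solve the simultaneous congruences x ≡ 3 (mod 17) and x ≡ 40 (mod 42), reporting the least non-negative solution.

Write x = 3 + 17·k. Then 17·k ≡ 40 − 3 ≡ 37 (mod 42).
Need 17⁻¹ mod 42. Extended Euclid on (42, 17):
42 = 2×17 + 8
17 = 2×8 + 1
8 = 8×1 + 0
Back-substitute:
1 = 17 − 2·8
1 = −2·42 + 5·17
17⁻¹ ≡ 5 (mod 42), so k ≡ 5·37 ≡ 17 (mod 42).
x = 3 + 17·17 = 292.

292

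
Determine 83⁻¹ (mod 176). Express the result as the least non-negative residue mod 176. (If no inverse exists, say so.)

Extended Euclidean algorithm:
176 = 2·83 + 10
83 = 8·10 + 3
10 = 3·3 + 1
3 = 3·1 + 0
Since gcd(83, 176) = 1, back-substitute to write 1 as a combination:
1 = 10 − 3·3
1 = −3·83 + 25·10
1 = 25·176 − 53·83
So 83·(-53) ≡ 1 (mod 176), and -53 ≡ 123 (mod 176).

123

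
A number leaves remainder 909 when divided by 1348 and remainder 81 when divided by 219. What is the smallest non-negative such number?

Write x = 909 + 1348·k. Then 1348·k ≡ 81 − 909 ≡ 48 (mod 219).
Need 1348⁻¹ mod 219. Extended Euclid on (219, 34):
219 = 6*34 + 15
34 = 2*15 + 4
15 = 3*4 + 3
4 = 1*3 + 1
3 = 3*1 + 0
Back-substitute:
1 = 4 − 3
1 = −15 + 4·4
1 = 4·34 − 9·15
1 = −9·219 + 58·34
1348⁻¹ ≡ 58 (mod 219), so k ≡ 58·48 ≡ 156 (mod 219).
x = 909 + 1348·156 = 211197.

211197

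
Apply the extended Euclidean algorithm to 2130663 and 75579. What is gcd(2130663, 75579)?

3

Euclidean algorithm:
2130663 = 28×75579 + 14451
75579 = 5×14451 + 3324
14451 = 4×3324 + 1155
3324 = 2×1155 + 1014
1155 = 1×1014 + 141
1014 = 7×141 + 27
141 = 5×27 + 6
27 = 4×6 + 3
6 = 2×3 + 0
gcd(2130663, 75579) = 3.
Working backward:
3 = 27 − 4·6
3 = −4·141 + 21·27
3 = 21·1014 − 151·141
3 = −151·1155 + 172·1014
3 = 172·3324 − 495·1155
3 = −495·14451 + 2152·3324
3 = 2152·75579 − 11255·14451
3 = −11255·2130663 + 317292·75579
So 3 = (-11255)·2130663 + (317292)·75579.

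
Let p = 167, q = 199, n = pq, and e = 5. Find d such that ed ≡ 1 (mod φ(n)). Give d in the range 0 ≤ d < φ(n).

19721

φ(n) = (p−1)(q−1) = 166·198 = 32868.
Need d with 5·d ≡ 1 (mod 32868). Apply the extended Euclidean algorithm:
32868 = 6573*5 + 3
5 = 1*3 + 2
3 = 1*2 + 1
2 = 2*1 + 0
Back-substitute:
1 = 3 − 2
1 = −5 + 2·3
1 = 2·32868 − 13147·5
So 5·(-13147) ≡ 1 (mod 32868), hence d ≡ -13147 ≡ 19721 (mod 32868).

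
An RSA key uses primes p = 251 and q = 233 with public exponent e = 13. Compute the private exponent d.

49077

φ(n) = (p−1)(q−1) = 250·232 = 58000.
Need d with 13·d ≡ 1 (mod 58000). Apply the extended Euclidean algorithm:
58000 = 4461*13 + 7
13 = 1*7 + 6
7 = 1*6 + 1
6 = 6*1 + 0
Back-substitute:
1 = 7 − 6
1 = −13 + 2·7
1 = 2·58000 − 8923·13
So 13·(-8923) ≡ 1 (mod 58000), hence d ≡ -8923 ≡ 49077 (mod 58000).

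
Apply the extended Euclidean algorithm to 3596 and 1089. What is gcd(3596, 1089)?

Euclidean algorithm:
3596 = 3×1089 + 329
1089 = 3×329 + 102
329 = 3×102 + 23
102 = 4×23 + 10
23 = 2×10 + 3
10 = 3×3 + 1
3 = 3×1 + 0
gcd(3596, 1089) = 1.
Back-substituting:
1 = 10 − 3·3
1 = −3·23 + 7·10
1 = 7·102 − 31·23
1 = −31·329 + 100·102
1 = 100·1089 − 331·329
1 = −331·3596 + 1093·1089
So 1 = (-331)·3596 + (1093)·1089.

1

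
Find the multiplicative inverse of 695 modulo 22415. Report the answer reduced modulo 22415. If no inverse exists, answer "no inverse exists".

no inverse exists

Compute gcd(695, 22415):
22415 = 32×695 + 175
695 = 3×175 + 170
175 = 1×170 + 5
170 = 34×5 + 0
Since gcd = 5 > 1, 695 is not a unit mod 22415.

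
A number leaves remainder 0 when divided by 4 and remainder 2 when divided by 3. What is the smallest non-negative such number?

Write x = 0 + 4·k. Then 4·k ≡ 2 − 0 ≡ 2 (mod 3).
Need 4⁻¹ mod 3. Extended Euclid on (3, 1):
3 = 3×1 + 0
4⁻¹ ≡ 1 (mod 3), so k ≡ 1·2 ≡ 2 (mod 3).
x = 0 + 4·2 = 8.

8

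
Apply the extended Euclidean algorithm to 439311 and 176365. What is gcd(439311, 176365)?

Repeated division:
439311 = 2·176365 + 86581
176365 = 2·86581 + 3203
86581 = 27·3203 + 100
3203 = 32·100 + 3
100 = 33·3 + 1
3 = 3·1 + 0
gcd(439311, 176365) = 1.
Working backward:
1 = 100 − 33·3
1 = −33·3203 + 1057·100
1 = 1057·86581 − 28572·3203
1 = −28572·176365 + 58201·86581
1 = 58201·439311 − 144974·176365
So 1 = (58201)·439311 + (-144974)·176365.

1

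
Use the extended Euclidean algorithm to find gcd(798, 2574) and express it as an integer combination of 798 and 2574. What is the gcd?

6

Euclidean algorithm:
2574 = 3·798 + 180
798 = 4·180 + 78
180 = 2·78 + 24
78 = 3·24 + 6
24 = 4·6 + 0
gcd(798, 2574) = 6.
Express as a combination:
6 = 78 − 3·24
6 = −3·180 + 7·78
6 = 7·798 − 31·180
6 = −31·2574 + 100·798
So 6 = (-31)·2574 + (100)·798.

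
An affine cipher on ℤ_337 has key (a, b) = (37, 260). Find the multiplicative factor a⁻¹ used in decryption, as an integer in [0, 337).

Run Euclid on (337, 37):
337 = 9·37 + 4
37 = 9·4 + 1
4 = 4·1 + 0
The gcd is 1. Working backward:
1 = 37 − 9·4
1 = −9·337 + 82·37
So 37·82 ≡ 1 (mod 337).

82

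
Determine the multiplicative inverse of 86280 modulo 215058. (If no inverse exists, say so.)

no inverse exists

Euclidean algorithm on 215058, 86280:
215058 = 2×86280 + 42498
86280 = 2×42498 + 1284
42498 = 33×1284 + 126
1284 = 10×126 + 24
126 = 5×24 + 6
24 = 4×6 + 0
The gcd is 6, not 1, hence no inverse exists.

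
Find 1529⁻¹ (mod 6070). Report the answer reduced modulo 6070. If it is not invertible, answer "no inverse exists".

3299

Run Euclid on (6070, 1529):
6070 = 3×1529 + 1483
1529 = 1×1483 + 46
1483 = 32×46 + 11
46 = 4×11 + 2
11 = 5×2 + 1
2 = 2×1 + 0
Since gcd(1529, 6070) = 1, back-substitute to write 1 as a combination:
1 = 11 − 5·2
1 = −5·46 + 21·11
1 = 21·1483 − 677·46
1 = −677·1529 + 698·1483
1 = 698·6070 − 2771·1529
Thus 1529·(-2771) ≡ 1 (mod 6070); reducing, -2771 mod 6070 = 3299.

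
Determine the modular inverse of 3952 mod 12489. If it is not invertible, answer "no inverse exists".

730

Run Euclid on (12489, 3952):
12489 = 3*3952 + 633
3952 = 6*633 + 154
633 = 4*154 + 17
154 = 9*17 + 1
17 = 17*1 + 0
The gcd is 1. Working backward:
1 = 154 − 9·17
1 = −9·633 + 37·154
1 = 37·3952 − 231·633
1 = −231·12489 + 730·3952
So 3952·730 ≡ 1 (mod 12489).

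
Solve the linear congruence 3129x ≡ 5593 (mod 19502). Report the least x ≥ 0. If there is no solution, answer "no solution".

195

First find gcd(3129, 19502):
19502 = 6×3129 + 728
3129 = 4×728 + 217
728 = 3×217 + 77
217 = 2×77 + 63
77 = 1×63 + 14
63 = 4×14 + 7
14 = 2×7 + 0
gcd = 7 and 7 | 5593, so solutions exist. Divide through by 7: 447x ≡ 799 (mod 2786).
Now find 447⁻¹ mod 2786:
2786 = 6*447 + 104
447 = 4*104 + 31
104 = 3*31 + 11
31 = 2*11 + 9
11 = 1*9 + 2
9 = 4*2 + 1
2 = 2*1 + 0
Back-substitute:
1 = 9 − 4·2
1 = −4·11 + 5·9
1 = 5·31 − 14·11
1 = −14·104 + 47·31
1 = 47·447 − 202·104
1 = −202·2786 + 1259·447
So 447⁻¹ ≡ 1259 (mod 2786).
Then x ≡ 1259·799 ≡ 195 (mod 2786); the smallest non-negative solution is x = 195.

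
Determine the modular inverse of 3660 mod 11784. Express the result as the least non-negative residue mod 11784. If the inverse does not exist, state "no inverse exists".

Compute gcd(3660, 11784):
11784 = 3×3660 + 804
3660 = 4×804 + 444
804 = 1×444 + 360
444 = 1×360 + 84
360 = 4×84 + 24
84 = 3×24 + 12
24 = 2×12 + 0
gcd(3660, 11784) = 12 ≠ 1, so 3660 has no multiplicative inverse modulo 11784.

no inverse exists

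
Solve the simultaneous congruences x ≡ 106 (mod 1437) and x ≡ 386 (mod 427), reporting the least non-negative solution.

Write x = 106 + 1437·k. Then 1437·k ≡ 386 − 106 ≡ 280 (mod 427).
Need 1437⁻¹ mod 427. Extended Euclid on (427, 156):
427 = 2×156 + 115
156 = 1×115 + 41
115 = 2×41 + 33
41 = 1×33 + 8
33 = 4×8 + 1
8 = 8×1 + 0
Back-substitute:
1 = 33 − 4·8
1 = −4·41 + 5·33
1 = 5·115 − 14·41
1 = −14·156 + 19·115
1 = 19·427 − 52·156
1437⁻¹ ≡ 375 (mod 427), so k ≡ 375·280 ≡ 385 (mod 427).
x = 106 + 1437·385 = 553351.

553351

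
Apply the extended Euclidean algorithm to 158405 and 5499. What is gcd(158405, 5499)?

13

Euclidean algorithm:
158405 = 28·5499 + 4433
5499 = 1·4433 + 1066
4433 = 4·1066 + 169
1066 = 6·169 + 52
169 = 3·52 + 13
52 = 4·13 + 0
gcd(158405, 5499) = 13.
Back-substituting:
13 = 169 − 3·52
13 = −3·1066 + 19·169
13 = 19·4433 − 79·1066
13 = −79·5499 + 98·4433
13 = 98·158405 − 2823·5499
So 13 = (98)·158405 + (-2823)·5499.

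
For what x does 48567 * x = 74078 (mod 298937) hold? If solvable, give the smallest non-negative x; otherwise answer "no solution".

83810

First find gcd(48567, 298937):
298937 = 6×48567 + 7535
48567 = 6×7535 + 3357
7535 = 2×3357 + 821
3357 = 4×821 + 73
821 = 11×73 + 18
73 = 4×18 + 1
18 = 18×1 + 0
gcd = 1, so a unique solution mod 298937 exists.
Back-substitute for the Bézout coefficients:
1 = 73 − 4·18
1 = −4·821 + 45·73
1 = 45·3357 − 184·821
1 = −184·7535 + 413·3357
1 = 413·48567 − 2662·7535
1 = −2662·298937 + 16385·48567
So 48567·(16385) ≡ 1 (mod 298937), giving 48567⁻¹ ≡ 16385.
x ≡ 48567⁻¹·74078 ≡ 16385·74078 ≡ 83810 (mod 298937).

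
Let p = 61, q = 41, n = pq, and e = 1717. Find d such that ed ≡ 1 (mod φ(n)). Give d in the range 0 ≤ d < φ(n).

φ(n) = (p−1)(q−1) = 60·40 = 2400.
Need d with 1717·d ≡ 1 (mod 2400). Apply the extended Euclidean algorithm:
2400 = 1·1717 + 683
1717 = 2·683 + 351
683 = 1·351 + 332
351 = 1·332 + 19
332 = 17·19 + 9
19 = 2·9 + 1
9 = 9·1 + 0
Back-substitute:
1 = 19 − 2·9
1 = −2·332 + 35·19
1 = 35·351 − 37·332
1 = −37·683 + 72·351
1 = 72·1717 − 181·683
1 = −181·2400 + 253·1717
So 1717·253 ≡ 1 (mod 2400), hence d = 253.

253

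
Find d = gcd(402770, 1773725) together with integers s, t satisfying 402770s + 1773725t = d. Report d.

Euclidean algorithm:
1773725 = 4×402770 + 162645
402770 = 2×162645 + 77480
162645 = 2×77480 + 7685
77480 = 10×7685 + 630
7685 = 12×630 + 125
630 = 5×125 + 5
125 = 25×5 + 0
gcd(402770, 1773725) = 5.
Working backward:
5 = 630 − 5·125
5 = −5·7685 + 61·630
5 = 61·77480 − 615·7685
5 = −615·162645 + 1291·77480
5 = 1291·402770 − 3197·162645
5 = −3197·1773725 + 14079·402770
So 5 = (-3197)·1773725 + (14079)·402770.

5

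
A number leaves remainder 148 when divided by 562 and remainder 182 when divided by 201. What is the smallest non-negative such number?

Write x = 148 + 562·k. Then 562·k ≡ 182 − 148 ≡ 34 (mod 201).
Need 562⁻¹ mod 201. Extended Euclid on (201, 160):
201 = 1·160 + 41
160 = 3·41 + 37
41 = 1·37 + 4
37 = 9·4 + 1
4 = 4·1 + 0
Back-substitute:
1 = 37 − 9·4
1 = −9·41 + 10·37
1 = 10·160 − 39·41
1 = −39·201 + 49·160
562⁻¹ ≡ 49 (mod 201), so k ≡ 49·34 ≡ 58 (mod 201).
x = 148 + 562·58 = 32744.

32744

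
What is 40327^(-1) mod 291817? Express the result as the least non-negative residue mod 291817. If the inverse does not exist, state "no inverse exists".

8300

Apply the Euclidean algorithm to 291817 and 40327:
291817 = 7×40327 + 9528
40327 = 4×9528 + 2215
9528 = 4×2215 + 668
2215 = 3×668 + 211
668 = 3×211 + 35
211 = 6×35 + 1
35 = 35×1 + 0
The gcd is 1. Working backward:
1 = 211 − 6·35
1 = −6·668 + 19·211
1 = 19·2215 − 63·668
1 = −63·9528 + 271·2215
1 = 271·40327 − 1147·9528
1 = −1147·291817 + 8300·40327
So 40327·8300 ≡ 1 (mod 291817).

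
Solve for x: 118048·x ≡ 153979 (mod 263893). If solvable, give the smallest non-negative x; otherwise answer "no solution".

First find gcd(118048, 263893):
263893 = 2*118048 + 27797
118048 = 4*27797 + 6860
27797 = 4*6860 + 357
6860 = 19*357 + 77
357 = 4*77 + 49
77 = 1*49 + 28
49 = 1*28 + 21
28 = 1*21 + 7
21 = 3*7 + 0
gcd = 7 and 7 | 153979, so solutions exist. Divide through by 7: 16864x ≡ 21997 (mod 37699).
Now find 16864⁻¹ mod 37699:
37699 = 2*16864 + 3971
16864 = 4*3971 + 980
3971 = 4*980 + 51
980 = 19*51 + 11
51 = 4*11 + 7
11 = 1*7 + 4
7 = 1*4 + 3
4 = 1*3 + 1
3 = 3*1 + 0
Back-substitute:
1 = 4 − 3
1 = −7 + 2·4
1 = 2·11 − 3·7
1 = −3·51 + 14·11
1 = 14·980 − 269·51
1 = −269·3971 + 1090·980
1 = 1090·16864 − 4629·3971
1 = −4629·37699 + 10348·16864
So 16864⁻¹ ≡ 10348 (mod 37699).
Then x ≡ 10348·21997 ≡ 36093 (mod 37699); the smallest non-negative solution is x = 36093.

36093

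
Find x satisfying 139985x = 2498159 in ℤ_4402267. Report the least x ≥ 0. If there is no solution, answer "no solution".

First find gcd(139985, 4402267):
4402267 = 31×139985 + 62732
139985 = 2×62732 + 14521
62732 = 4×14521 + 4648
14521 = 3×4648 + 577
4648 = 8×577 + 32
577 = 18×32 + 1
32 = 32×1 + 0
gcd = 1, so a unique solution mod 4402267 exists.
Back-substitute for the Bézout coefficients:
1 = 577 − 18·32
1 = −18·4648 + 145·577
1 = 145·14521 − 453·4648
1 = −453·62732 + 1957·14521
1 = 1957·139985 − 4367·62732
1 = −4367·4402267 + 137334·139985
So 139985·(137334) ≡ 1 (mod 4402267), giving 139985⁻¹ ≡ 137334.
x ≡ 139985⁻¹·2498159 ≡ 137334·2498159 ≡ 293995 (mod 4402267).

293995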